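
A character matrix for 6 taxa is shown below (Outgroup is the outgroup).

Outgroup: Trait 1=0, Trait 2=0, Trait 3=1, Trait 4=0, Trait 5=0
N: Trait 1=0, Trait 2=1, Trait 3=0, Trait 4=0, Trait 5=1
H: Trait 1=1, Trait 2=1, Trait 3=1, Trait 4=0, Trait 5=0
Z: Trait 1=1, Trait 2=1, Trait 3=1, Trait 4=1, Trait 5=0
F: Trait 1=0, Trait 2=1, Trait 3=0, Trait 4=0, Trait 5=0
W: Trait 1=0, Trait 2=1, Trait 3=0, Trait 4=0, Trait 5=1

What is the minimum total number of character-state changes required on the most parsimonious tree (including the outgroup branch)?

5

Character polarity is set by the outgroup: the derived state is whichever differs from the outgroup's state, so for Trait 3 the derived state is '0', and for the remaining characters it is '1'.
Trait 1: derived state '1' in H and Z only — synapomorphy for {H, Z}.
All ingroup taxa share the derived state '1' for Trait 2; it defines the ingroup but does not resolve relationships within it.
Trait 3 (derived state '0') is shared by F, N, and W — a synapomorphy uniting that clade.
Trait 4: derived state '1' in Z only — an autapomorphy, so it tells us nothing about relationships among taxa.
Trait 5: derived state '1' in N and W only — synapomorphy for {N, W}.
Most parsimonious ingroup topology: (((W,N),F),(H,Z)).
Changes per character on this tree: Trait 1: 1; Trait 2: 1; Trait 3: 1; Trait 4: 1; Trait 5: 1.
Total = 5.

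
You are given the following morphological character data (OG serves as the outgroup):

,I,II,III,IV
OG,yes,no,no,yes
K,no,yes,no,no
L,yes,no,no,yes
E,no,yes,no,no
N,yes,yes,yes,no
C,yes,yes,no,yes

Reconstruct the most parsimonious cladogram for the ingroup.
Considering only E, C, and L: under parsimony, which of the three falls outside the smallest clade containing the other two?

L

Character polarity is set by the outgroup: the derived state is whichever differs from the outgroup's state, so for I, IV the derived state is 'no', and for the remaining characters it is 'yes'.
I: derived state 'no' in E and K only — synapomorphy for {E, K}.
II: derived state 'yes' in C, E, K, and N only — synapomorphy for {C, E, K, N}.
III: derived state 'yes' in N only — an autapomorphy, so it tells us nothing about relationships among taxa.
Only E, K, and N show the derived state 'no' for IV, supporting them as a clade.
Most parsimonious ingroup topology: ((((K,E),N),C),L).
E and C share a more recent common ancestor with each other than either does with L, so L is the least closely related of the three.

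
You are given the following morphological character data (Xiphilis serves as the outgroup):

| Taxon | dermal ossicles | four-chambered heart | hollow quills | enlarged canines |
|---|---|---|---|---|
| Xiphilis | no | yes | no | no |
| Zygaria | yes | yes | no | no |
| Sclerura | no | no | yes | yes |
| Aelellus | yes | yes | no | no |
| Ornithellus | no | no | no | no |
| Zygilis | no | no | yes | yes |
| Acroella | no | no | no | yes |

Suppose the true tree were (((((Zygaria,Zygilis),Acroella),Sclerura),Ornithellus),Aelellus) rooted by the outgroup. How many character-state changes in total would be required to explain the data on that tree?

Map each character onto (((((Zygaria,Zygilis),Acroella),Sclerura),Ornithellus),Aelellus) (rooted by Xiphilis) and count the minimum state changes it requires (Fitch parsimony):
dermal ossicles: 2; four-chambered heart: 2; hollow quills: 2; enlarged canines: 2.
Total tree length = 8.

8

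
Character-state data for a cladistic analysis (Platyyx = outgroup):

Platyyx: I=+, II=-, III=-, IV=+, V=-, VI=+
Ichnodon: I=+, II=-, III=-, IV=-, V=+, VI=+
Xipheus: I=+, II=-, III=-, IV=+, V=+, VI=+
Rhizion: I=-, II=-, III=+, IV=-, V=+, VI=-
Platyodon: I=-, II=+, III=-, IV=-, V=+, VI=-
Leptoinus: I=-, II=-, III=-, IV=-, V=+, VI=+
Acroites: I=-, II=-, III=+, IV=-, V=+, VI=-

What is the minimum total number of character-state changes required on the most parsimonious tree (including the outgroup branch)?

6

Character polarity is set by the outgroup: the derived state is whichever differs from the outgroup's state, so for I, IV, VI the derived state is '-', and for the remaining characters it is '+'.
Only Acroites, Leptoinus, Platyodon, and Rhizion show the derived state '-' for I, supporting them as a clade.
II: derived state '+' in Platyodon only — an autapomorphy, so it tells us nothing about relationships among taxa.
III (derived state '+') is shared by Acroites and Rhizion — a synapomorphy uniting that clade.
Only Acroites, Ichnodon, Leptoinus, Platyodon, and Rhizion show the derived state '-' for IV, supporting them as a clade.
V (derived state '+') is shared by all ingroup taxa — unites the whole ingroup.
VI: derived state '-' in Acroites, Platyodon, and Rhizion only — synapomorphy for {Acroites, Platyodon, Rhizion}.
Most parsimonious ingroup topology: ((Ichnodon,(((Rhizion,Acroites),Platyodon),Leptoinus)),Xipheus).
Changes per character on this tree: I: 1; II: 1; III: 1; IV: 1; V: 1; VI: 1.
Total = 6.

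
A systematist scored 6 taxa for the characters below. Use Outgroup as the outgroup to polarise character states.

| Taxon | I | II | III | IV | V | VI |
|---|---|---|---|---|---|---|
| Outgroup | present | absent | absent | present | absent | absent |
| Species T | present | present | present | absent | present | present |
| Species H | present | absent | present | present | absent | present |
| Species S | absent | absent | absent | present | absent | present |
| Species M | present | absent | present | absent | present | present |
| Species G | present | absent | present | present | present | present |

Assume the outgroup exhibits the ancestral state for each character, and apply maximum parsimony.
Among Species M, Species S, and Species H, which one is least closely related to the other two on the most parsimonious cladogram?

Species S

Character polarity is set by the outgroup: the derived state is whichever differs from the outgroup's state, so for I, IV the derived state is 'absent', and for the remaining characters it is 'present'.
I: derived state 'absent' in Species S only — an autapomorphy, so it tells us nothing about relationships among taxa.
II (derived state 'present') is unique to Species T (autapomorphy; uninformative for grouping).
III (derived state 'present') is shared by Species G, Species H, Species M, and Species T — a synapomorphy uniting that clade.
IV: derived state 'absent' in Species M and Species T only — synapomorphy for {Species M, Species T}.
V: derived state 'present' in Species G, Species M, and Species T only — synapomorphy for {Species G, Species M, Species T}.
All ingroup taxa share the derived state 'present' for VI; it defines the ingroup but does not resolve relationships within it.
Most parsimonious ingroup topology: ((((Species T,Species M),Species G),Species H),Species S).
Species H and Species M share a more recent common ancestor with each other than either does with Species S, so Species S is the least closely related of the three.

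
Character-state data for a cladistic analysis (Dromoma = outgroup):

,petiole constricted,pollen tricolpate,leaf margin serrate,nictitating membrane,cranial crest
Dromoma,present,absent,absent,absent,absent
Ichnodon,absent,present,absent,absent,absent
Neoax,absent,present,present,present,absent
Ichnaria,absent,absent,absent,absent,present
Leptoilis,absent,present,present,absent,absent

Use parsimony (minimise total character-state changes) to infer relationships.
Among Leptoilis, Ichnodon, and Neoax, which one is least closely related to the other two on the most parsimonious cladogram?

Ichnodon

Character polarity is set by the outgroup: the derived state is whichever differs from the outgroup's state, so for petiole constricted the derived state is 'absent', and for the remaining characters it is 'present'.
petiole constricted (derived state 'absent') is shared by all ingroup taxa — unites the whole ingroup.
Only Ichnodon, Leptoilis, and Neoax show the derived state 'present' for pollen tricolpate, supporting them as a clade.
Only Leptoilis and Neoax show the derived state 'present' for leaf margin serrate, supporting them as a clade.
nictitating membrane (derived state 'present') is unique to Neoax (autapomorphy; uninformative for grouping).
cranial crest (derived state 'present') is unique to Ichnaria (autapomorphy; uninformative for grouping).
Most parsimonious ingroup topology: ((Ichnodon,(Neoax,Leptoilis)),Ichnaria).
Leptoilis and Neoax share a more recent common ancestor with each other than either does with Ichnodon, so Ichnodon is the least closely related of the three.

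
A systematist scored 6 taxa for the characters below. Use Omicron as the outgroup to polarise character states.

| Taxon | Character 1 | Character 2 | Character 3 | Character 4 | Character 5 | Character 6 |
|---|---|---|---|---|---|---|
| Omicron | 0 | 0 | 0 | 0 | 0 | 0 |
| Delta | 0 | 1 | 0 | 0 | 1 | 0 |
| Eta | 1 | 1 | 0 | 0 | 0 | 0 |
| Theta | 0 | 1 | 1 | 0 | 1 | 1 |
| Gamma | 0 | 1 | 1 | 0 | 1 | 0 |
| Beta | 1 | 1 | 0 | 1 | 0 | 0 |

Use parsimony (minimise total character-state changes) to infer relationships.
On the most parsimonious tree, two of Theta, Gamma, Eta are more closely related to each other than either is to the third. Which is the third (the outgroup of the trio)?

Eta

The outgroup has state '0' for every character, so '1' is the derived state throughout.
Only Beta and Eta show the derived state '1' for Character 1, supporting them as a clade.
All ingroup taxa share the derived state '1' for Character 2; it defines the ingroup but does not resolve relationships within it.
Character 3: derived state '1' in Gamma and Theta only — synapomorphy for {Gamma, Theta}.
Character 4: derived state '1' in Beta only — an autapomorphy, so it tells us nothing about relationships among taxa.
Character 5: derived state '1' in Delta, Gamma, and Theta only — synapomorphy for {Delta, Gamma, Theta}.
Character 6: derived state '1' in Theta only — an autapomorphy, so it tells us nothing about relationships among taxa.
Most parsimonious ingroup topology: ((Delta,(Theta,Gamma)),(Eta,Beta)).
Theta and Gamma share a more recent common ancestor with each other than either does with Eta, so Eta is the least closely related of the three.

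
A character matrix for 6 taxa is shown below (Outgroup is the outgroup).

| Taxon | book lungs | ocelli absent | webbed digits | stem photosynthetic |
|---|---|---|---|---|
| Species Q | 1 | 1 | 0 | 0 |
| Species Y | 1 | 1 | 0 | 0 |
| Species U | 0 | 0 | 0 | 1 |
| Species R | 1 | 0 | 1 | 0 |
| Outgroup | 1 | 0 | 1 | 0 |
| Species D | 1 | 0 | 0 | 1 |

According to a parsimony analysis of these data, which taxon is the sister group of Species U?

Character polarity is set by the outgroup: the derived state is whichever differs from the outgroup's state, so for book lungs, webbed digits the derived state is '0', and for the remaining characters it is '1'.
book lungs: derived state '0' in Species U only — an autapomorphy, so it tells us nothing about relationships among taxa.
ocelli absent (derived state '1') is shared by Species Q and Species Y — a synapomorphy uniting that clade.
webbed digits (derived state '0') is shared by Species D, Species Q, Species U, and Species Y — a synapomorphy uniting that clade.
Only Species D and Species U show the derived state '1' for stem photosynthetic, supporting them as a clade.
Most parsimonious ingroup topology: (((Species D,Species U),(Species Q,Species Y)),Species R).
Species U and Species D form a cherry on this tree, so they are sister taxa.

Species D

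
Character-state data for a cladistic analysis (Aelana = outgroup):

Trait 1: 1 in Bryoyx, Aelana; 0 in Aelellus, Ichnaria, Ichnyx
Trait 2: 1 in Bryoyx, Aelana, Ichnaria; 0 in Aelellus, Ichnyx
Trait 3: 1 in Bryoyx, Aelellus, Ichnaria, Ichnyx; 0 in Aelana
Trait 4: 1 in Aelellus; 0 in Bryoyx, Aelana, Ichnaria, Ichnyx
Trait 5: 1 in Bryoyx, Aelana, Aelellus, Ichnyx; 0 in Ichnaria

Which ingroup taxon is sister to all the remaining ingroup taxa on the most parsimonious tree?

Character polarity is set by the outgroup: the derived state is whichever differs from the outgroup's state, so for Trait 1, Trait 2, Trait 5 the derived state is '0', and for the remaining characters it is '1'.
Trait 1 (derived state '0') is shared by Aelellus, Ichnaria, and Ichnyx — a synapomorphy uniting that clade.
Trait 2 (derived state '0') is shared by Aelellus and Ichnyx — a synapomorphy uniting that clade.
Trait 3 (derived state '1') is shared by all ingroup taxa — unites the whole ingroup.
Trait 4 (derived state '1') is unique to Aelellus (autapomorphy; uninformative for grouping).
Trait 5: derived state '0' in Ichnaria only — an autapomorphy, so it tells us nothing about relationships among taxa.
Most parsimonious ingroup topology: ((Ichnaria,(Ichnyx,Aelellus)),Bryoyx).
Bryoyx is sister to the clade containing all other ingroup taxa, so it is the earliest-diverging (most basal) ingroup lineage.

Bryoyx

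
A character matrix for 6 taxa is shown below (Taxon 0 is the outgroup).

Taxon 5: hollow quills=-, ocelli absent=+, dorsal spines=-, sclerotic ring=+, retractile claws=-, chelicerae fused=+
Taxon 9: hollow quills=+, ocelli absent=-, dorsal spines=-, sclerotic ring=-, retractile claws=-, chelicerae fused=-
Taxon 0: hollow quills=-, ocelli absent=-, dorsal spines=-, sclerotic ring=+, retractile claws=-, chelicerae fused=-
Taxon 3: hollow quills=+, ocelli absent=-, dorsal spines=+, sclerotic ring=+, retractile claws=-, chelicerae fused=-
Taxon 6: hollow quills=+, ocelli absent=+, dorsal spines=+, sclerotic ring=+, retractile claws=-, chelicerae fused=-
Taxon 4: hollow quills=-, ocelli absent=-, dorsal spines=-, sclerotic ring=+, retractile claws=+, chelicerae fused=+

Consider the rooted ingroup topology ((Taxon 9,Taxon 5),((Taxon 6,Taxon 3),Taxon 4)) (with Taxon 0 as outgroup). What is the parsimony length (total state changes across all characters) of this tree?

Map each character onto ((Taxon 9,Taxon 5),((Taxon 6,Taxon 3),Taxon 4)) (rooted by Taxon 0) and count the minimum state changes it requires (Fitch parsimony):
hollow quills: 2; ocelli absent: 2; dorsal spines: 1; sclerotic ring: 1; retractile claws: 1; chelicerae fused: 2.
Total tree length = 9.

9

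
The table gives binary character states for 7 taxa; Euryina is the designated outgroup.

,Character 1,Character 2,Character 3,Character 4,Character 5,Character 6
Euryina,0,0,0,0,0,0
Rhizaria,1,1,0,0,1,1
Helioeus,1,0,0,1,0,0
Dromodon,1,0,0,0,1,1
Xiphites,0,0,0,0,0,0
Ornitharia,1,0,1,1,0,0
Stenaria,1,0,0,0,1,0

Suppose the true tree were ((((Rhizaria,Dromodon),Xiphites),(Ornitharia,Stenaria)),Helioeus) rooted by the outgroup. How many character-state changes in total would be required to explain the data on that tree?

Map each character onto ((((Rhizaria,Dromodon),Xiphites),(Ornitharia,Stenaria)),Helioeus) (rooted by Euryina) and count the minimum state changes it requires (Fitch parsimony):
Character 1: 2; Character 2: 1; Character 3: 1; Character 4: 2; Character 5: 2; Character 6: 1.
Total tree length = 9.

9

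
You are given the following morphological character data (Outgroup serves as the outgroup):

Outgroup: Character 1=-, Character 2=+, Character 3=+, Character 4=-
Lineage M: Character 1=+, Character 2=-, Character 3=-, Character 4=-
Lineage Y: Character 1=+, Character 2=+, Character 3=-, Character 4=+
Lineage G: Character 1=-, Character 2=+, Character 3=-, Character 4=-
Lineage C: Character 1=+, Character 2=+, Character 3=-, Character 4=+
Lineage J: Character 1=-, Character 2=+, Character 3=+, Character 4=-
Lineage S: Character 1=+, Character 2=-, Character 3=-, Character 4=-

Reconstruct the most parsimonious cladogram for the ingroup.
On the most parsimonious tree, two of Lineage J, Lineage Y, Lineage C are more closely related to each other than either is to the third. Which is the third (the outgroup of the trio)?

Character polarity is set by the outgroup: the derived state is whichever differs from the outgroup's state, so for Character 2, Character 3 the derived state is '-', and for the remaining characters it is '+'.
Only Lineage C, Lineage M, Lineage S, and Lineage Y show the derived state '+' for Character 1, supporting them as a clade.
Only Lineage M and Lineage S show the derived state '-' for Character 2, supporting them as a clade.
Only Lineage C, Lineage G, Lineage M, Lineage S, and Lineage Y show the derived state '-' for Character 3, supporting them as a clade.
Character 4: derived state '+' in Lineage C and Lineage Y only — synapomorphy for {Lineage C, Lineage Y}.
Most parsimonious ingroup topology: ((((Lineage M,Lineage S),(Lineage Y,Lineage C)),Lineage G),Lineage J).
Lineage C and Lineage Y share a more recent common ancestor with each other than either does with Lineage J, so Lineage J is the least closely related of the three.

Lineage J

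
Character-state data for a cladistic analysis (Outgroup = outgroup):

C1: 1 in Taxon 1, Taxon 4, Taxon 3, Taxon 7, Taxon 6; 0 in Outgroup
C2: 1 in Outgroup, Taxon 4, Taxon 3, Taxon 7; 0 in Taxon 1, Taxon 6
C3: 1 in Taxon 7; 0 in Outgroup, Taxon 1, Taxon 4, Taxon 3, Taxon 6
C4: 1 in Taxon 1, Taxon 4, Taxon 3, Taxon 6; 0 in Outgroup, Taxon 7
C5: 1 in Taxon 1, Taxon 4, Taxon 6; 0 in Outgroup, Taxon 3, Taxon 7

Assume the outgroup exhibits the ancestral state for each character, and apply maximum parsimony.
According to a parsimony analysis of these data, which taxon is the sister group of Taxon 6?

Taxon 1

Character polarity is set by the outgroup: the derived state is whichever differs from the outgroup's state, so for C2 the derived state is '0', and for the remaining characters it is '1'.
C1 (derived state '1') is shared by all ingroup taxa — unites the whole ingroup.
C2: derived state '0' in Taxon 1 and Taxon 6 only — synapomorphy for {Taxon 1, Taxon 6}.
C3: derived state '1' in Taxon 7 only — an autapomorphy, so it tells us nothing about relationships among taxa.
C4: derived state '1' in Taxon 1, Taxon 3, Taxon 4, and Taxon 6 only — synapomorphy for {Taxon 1, Taxon 3, Taxon 4, Taxon 6}.
C5 (derived state '1') is shared by Taxon 1, Taxon 4, and Taxon 6 — a synapomorphy uniting that clade.
Most parsimonious ingroup topology: ((((Taxon 1,Taxon 6),Taxon 4),Taxon 3),Taxon 7).
Taxon 6 and Taxon 1 form a cherry on this tree, so they are sister taxa.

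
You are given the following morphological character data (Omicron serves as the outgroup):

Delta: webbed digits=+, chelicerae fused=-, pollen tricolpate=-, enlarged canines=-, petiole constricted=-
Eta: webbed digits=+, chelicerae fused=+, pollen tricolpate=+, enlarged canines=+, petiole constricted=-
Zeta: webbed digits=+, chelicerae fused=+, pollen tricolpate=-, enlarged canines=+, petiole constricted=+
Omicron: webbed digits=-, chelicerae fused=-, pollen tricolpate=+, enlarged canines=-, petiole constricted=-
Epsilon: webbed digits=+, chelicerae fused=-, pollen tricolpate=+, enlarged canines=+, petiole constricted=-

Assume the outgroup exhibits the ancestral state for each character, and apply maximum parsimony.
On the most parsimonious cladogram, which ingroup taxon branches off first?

Delta

Character polarity is set by the outgroup: the derived state is whichever differs from the outgroup's state, so for pollen tricolpate the derived state is '-', and for the remaining characters it is '+'.
All ingroup taxa share the derived state '+' for webbed digits; it defines the ingroup but does not resolve relationships within it.
chelicerae fused (derived state '+') is shared by Eta and Zeta — a synapomorphy uniting that clade.
pollen tricolpate groups Delta and Zeta, which is incompatible with the clades supported by the remaining characters; treating it as convergent (homoplasy) costs fewer steps than any alternative tree.
enlarged canines: derived state '+' in Epsilon, Eta, and Zeta only — synapomorphy for {Epsilon, Eta, Zeta}.
petiole constricted (derived state '+') is unique to Zeta (autapomorphy; uninformative for grouping).
Most parsimonious ingroup topology: (((Zeta,Eta),Epsilon),Delta).
Delta is sister to the clade containing all other ingroup taxa, so it is the earliest-diverging (most basal) ingroup lineage.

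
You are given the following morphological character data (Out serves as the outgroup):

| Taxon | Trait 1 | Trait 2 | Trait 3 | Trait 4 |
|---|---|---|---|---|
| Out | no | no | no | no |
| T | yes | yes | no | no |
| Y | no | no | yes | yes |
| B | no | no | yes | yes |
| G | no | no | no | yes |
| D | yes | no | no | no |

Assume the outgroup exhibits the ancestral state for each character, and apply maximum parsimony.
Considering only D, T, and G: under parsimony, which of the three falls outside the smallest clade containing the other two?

The outgroup has state 'no' for every character, so 'yes' is the derived state throughout.
Trait 1 (derived state 'yes') is shared by D and T — a synapomorphy uniting that clade.
Trait 2: derived state 'yes' in T only — an autapomorphy, so it tells us nothing about relationships among taxa.
Only B and Y show the derived state 'yes' for Trait 3, supporting them as a clade.
Only B, G, and Y show the derived state 'yes' for Trait 4, supporting them as a clade.
Most parsimonious ingroup topology: ((T,D),((Y,B),G)).
D and T share a more recent common ancestor with each other than either does with G, so G is the least closely related of the three.

G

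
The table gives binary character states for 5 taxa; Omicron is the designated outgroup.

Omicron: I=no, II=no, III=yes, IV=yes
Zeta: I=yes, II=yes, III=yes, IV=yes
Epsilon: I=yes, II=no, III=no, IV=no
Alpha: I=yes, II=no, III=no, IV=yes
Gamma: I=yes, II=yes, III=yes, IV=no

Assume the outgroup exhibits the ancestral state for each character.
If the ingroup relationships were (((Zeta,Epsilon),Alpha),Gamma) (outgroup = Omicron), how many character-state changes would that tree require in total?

Map each character onto (((Zeta,Epsilon),Alpha),Gamma) (rooted by Omicron) and count the minimum state changes it requires (Fitch parsimony):
I: 1; II: 2; III: 2; IV: 2.
Total tree length = 7.

7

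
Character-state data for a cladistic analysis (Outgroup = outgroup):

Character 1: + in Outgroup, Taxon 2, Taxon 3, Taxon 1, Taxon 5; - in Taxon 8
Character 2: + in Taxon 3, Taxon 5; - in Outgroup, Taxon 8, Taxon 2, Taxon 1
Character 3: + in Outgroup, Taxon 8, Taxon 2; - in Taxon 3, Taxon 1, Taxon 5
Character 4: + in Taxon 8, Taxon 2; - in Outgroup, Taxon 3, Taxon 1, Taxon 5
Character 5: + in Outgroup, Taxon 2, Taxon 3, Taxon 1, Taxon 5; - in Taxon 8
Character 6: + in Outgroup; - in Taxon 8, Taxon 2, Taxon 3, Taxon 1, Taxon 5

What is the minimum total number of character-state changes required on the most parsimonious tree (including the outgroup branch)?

Character polarity is set by the outgroup: the derived state is whichever differs from the outgroup's state, so for Character 1, Character 3, Character 5, Character 6 the derived state is '-', and for the remaining characters it is '+'.
Character 1 (derived state '-') is unique to Taxon 8 (autapomorphy; uninformative for grouping).
Character 2: derived state '+' in Taxon 3 and Taxon 5 only — synapomorphy for {Taxon 3, Taxon 5}.
Character 3: derived state '-' in Taxon 1, Taxon 3, and Taxon 5 only — synapomorphy for {Taxon 1, Taxon 3, Taxon 5}.
Only Taxon 2 and Taxon 8 show the derived state '+' for Character 4, supporting them as a clade.
Character 5 (derived state '-') is unique to Taxon 8 (autapomorphy; uninformative for grouping).
Character 6 (derived state '-') is shared by all ingroup taxa — unites the whole ingroup.
Most parsimonious ingroup topology: ((Taxon 8,Taxon 2),((Taxon 3,Taxon 5),Taxon 1)).
Changes per character on this tree: Character 1: 1; Character 2: 1; Character 3: 1; Character 4: 1; Character 5: 1; Character 6: 1.
Total = 6.

6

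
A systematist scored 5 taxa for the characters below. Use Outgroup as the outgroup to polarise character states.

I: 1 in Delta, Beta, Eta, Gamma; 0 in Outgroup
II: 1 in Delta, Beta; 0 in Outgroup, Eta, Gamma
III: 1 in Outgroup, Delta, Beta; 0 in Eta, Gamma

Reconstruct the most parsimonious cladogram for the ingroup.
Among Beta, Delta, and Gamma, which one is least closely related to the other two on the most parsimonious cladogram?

Character polarity is set by the outgroup: the derived state is whichever differs from the outgroup's state, so for III the derived state is '0', and for the remaining characters it is '1'.
All ingroup taxa share the derived state '1' for I; it defines the ingroup but does not resolve relationships within it.
II (derived state '1') is shared by Beta and Delta — a synapomorphy uniting that clade.
III: derived state '0' in Eta and Gamma only — synapomorphy for {Eta, Gamma}.
Most parsimonious ingroup topology: ((Delta,Beta),(Eta,Gamma)).
Delta and Beta share a more recent common ancestor with each other than either does with Gamma, so Gamma is the least closely related of the three.

Gamma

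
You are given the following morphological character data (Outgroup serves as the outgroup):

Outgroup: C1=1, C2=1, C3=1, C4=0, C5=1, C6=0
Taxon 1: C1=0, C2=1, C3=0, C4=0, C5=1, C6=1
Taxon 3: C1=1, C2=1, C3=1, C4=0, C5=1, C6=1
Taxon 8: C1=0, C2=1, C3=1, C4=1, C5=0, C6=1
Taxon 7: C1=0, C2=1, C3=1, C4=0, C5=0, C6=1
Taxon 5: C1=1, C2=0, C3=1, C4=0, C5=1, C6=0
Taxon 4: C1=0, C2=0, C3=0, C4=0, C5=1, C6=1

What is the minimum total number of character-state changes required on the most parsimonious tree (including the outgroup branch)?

7

Character polarity is set by the outgroup: the derived state is whichever differs from the outgroup's state, so for C1, C2, C3, C5 the derived state is '0', and for the remaining characters it is '1'.
C1 (derived state '0') is shared by Taxon 1, Taxon 4, Taxon 7, and Taxon 8 — a synapomorphy uniting that clade.
C2 groups Taxon 4 and Taxon 5, which is incompatible with the clades supported by the remaining characters; treating it as convergent (homoplasy) costs fewer steps than any alternative tree.
Only Taxon 1 and Taxon 4 show the derived state '0' for C3, supporting them as a clade.
C4 (derived state '1') is unique to Taxon 8 (autapomorphy; uninformative for grouping).
C5 (derived state '0') is shared by Taxon 7 and Taxon 8 — a synapomorphy uniting that clade.
C6 (derived state '1') is shared by Taxon 1, Taxon 3, Taxon 4, Taxon 7, and Taxon 8 — a synapomorphy uniting that clade.
Most parsimonious ingroup topology: ((((Taxon 1,Taxon 4),(Taxon 8,Taxon 7)),Taxon 3),Taxon 5).
Changes per character on this tree: C1: 1; C2: 2; C3: 1; C4: 1; C5: 1; C6: 1.
Total = 7.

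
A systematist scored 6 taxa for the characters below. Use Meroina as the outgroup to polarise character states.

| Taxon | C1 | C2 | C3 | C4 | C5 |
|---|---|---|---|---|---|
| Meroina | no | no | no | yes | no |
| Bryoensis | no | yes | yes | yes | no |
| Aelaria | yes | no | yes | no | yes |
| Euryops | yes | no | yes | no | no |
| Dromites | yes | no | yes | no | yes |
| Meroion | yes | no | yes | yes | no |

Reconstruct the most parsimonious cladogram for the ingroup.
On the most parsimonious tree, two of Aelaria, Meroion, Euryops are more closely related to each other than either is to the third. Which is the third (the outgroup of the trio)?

Character polarity is set by the outgroup: the derived state is whichever differs from the outgroup's state, so for C4 the derived state is 'no', and for the remaining characters it is 'yes'.
C1 (derived state 'yes') is shared by Aelaria, Dromites, Euryops, and Meroion — a synapomorphy uniting that clade.
C2: derived state 'yes' in Bryoensis only — an autapomorphy, so it tells us nothing about relationships among taxa.
All ingroup taxa share the derived state 'yes' for C3; it defines the ingroup but does not resolve relationships within it.
C4: derived state 'no' in Aelaria, Dromites, and Euryops only — synapomorphy for {Aelaria, Dromites, Euryops}.
Only Aelaria and Dromites show the derived state 'yes' for C5, supporting them as a clade.
Most parsimonious ingroup topology: (Bryoensis,(((Aelaria,Dromites),Euryops),Meroion)).
Euryops and Aelaria share a more recent common ancestor with each other than either does with Meroion, so Meroion is the least closely related of the three.

Meroion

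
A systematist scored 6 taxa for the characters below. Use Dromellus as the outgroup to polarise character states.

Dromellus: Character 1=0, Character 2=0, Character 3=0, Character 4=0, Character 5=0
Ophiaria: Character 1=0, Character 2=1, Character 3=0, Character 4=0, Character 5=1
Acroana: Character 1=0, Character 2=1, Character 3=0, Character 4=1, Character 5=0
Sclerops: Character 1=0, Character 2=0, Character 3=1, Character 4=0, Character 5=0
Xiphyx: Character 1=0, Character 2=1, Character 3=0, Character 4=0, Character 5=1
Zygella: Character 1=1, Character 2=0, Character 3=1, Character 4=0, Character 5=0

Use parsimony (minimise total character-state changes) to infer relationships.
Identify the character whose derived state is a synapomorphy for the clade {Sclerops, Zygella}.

Character 3

The outgroup has state '0' for every character, so '1' is the derived state throughout.
Character 1 (derived state '1') is unique to Zygella (autapomorphy; uninformative for grouping).
Character 2 (derived state '1') is shared by Acroana, Ophiaria, and Xiphyx — a synapomorphy uniting that clade.
Character 3: derived state '1' in Sclerops and Zygella only — synapomorphy for {Sclerops, Zygella}.
Character 4 (derived state '1') is unique to Acroana (autapomorphy; uninformative for grouping).
Character 5: derived state '1' in Ophiaria and Xiphyx only — synapomorphy for {Ophiaria, Xiphyx}.
Most parsimonious ingroup topology: (((Ophiaria,Xiphyx),Acroana),(Sclerops,Zygella)).
The clade {Sclerops, Zygella} is supported by Character 3: its derived state '1' occurs in exactly those taxa and in no other taxon (including the outgroup).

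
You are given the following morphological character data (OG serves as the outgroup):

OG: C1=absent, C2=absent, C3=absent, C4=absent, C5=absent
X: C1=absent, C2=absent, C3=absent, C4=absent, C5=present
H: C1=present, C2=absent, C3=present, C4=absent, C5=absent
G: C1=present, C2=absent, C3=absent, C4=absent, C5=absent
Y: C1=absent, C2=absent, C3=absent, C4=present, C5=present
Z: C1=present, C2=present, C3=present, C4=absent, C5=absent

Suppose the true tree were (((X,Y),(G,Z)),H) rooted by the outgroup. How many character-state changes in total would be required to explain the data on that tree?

Map each character onto (((X,Y),(G,Z)),H) (rooted by OG) and count the minimum state changes it requires (Fitch parsimony):
C1: 2; C2: 1; C3: 2; C4: 1; C5: 1.
Total tree length = 7.

7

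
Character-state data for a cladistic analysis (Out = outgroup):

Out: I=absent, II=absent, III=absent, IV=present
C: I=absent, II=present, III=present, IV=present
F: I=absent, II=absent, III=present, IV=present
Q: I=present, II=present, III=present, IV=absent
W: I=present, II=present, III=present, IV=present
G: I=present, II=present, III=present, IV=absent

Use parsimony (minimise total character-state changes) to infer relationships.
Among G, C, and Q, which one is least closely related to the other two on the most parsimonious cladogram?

C

Character polarity is set by the outgroup: the derived state is whichever differs from the outgroup's state, so for IV the derived state is 'absent', and for the remaining characters it is 'present'.
I (derived state 'present') is shared by G, Q, and W — a synapomorphy uniting that clade.
Only C, G, Q, and W show the derived state 'present' for II, supporting them as a clade.
III (derived state 'present') is shared by all ingroup taxa — unites the whole ingroup.
Only G and Q show the derived state 'absent' for IV, supporting them as a clade.
Most parsimonious ingroup topology: ((C,((Q,G),W)),F).
G and Q share a more recent common ancestor with each other than either does with C, so C is the least closely related of the three.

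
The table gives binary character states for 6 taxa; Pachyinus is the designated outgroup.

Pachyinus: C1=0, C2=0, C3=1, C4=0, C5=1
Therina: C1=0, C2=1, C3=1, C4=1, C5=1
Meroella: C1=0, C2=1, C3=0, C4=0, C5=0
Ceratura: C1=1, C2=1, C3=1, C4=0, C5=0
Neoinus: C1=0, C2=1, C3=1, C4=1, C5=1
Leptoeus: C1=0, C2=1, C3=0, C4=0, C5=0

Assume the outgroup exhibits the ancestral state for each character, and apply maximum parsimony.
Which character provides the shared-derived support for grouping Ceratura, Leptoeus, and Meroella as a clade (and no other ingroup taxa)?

Character polarity is set by the outgroup: the derived state is whichever differs from the outgroup's state, so for C3, C5 the derived state is '0', and for the remaining characters it is '1'.
C1 (derived state '1') is unique to Ceratura (autapomorphy; uninformative for grouping).
All ingroup taxa share the derived state '1' for C2; it defines the ingroup but does not resolve relationships within it.
C3: derived state '0' in Leptoeus and Meroella only — synapomorphy for {Leptoeus, Meroella}.
Only Neoinus and Therina show the derived state '1' for C4, supporting them as a clade.
C5 (derived state '0') is shared by Ceratura, Leptoeus, and Meroella — a synapomorphy uniting that clade.
Most parsimonious ingroup topology: ((Therina,Neoinus),((Meroella,Leptoeus),Ceratura)).
The clade {Ceratura, Leptoeus, Meroella} is supported by C5: its derived state '0' occurs in exactly those taxa and in no other taxon (including the outgroup).

C5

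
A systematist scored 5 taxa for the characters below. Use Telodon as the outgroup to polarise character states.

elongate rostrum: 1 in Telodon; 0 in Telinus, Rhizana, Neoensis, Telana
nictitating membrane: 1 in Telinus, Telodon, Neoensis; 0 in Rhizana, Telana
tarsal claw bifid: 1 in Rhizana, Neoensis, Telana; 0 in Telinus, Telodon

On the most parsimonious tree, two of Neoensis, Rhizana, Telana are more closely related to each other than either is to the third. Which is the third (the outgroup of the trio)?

Neoensis

Character polarity is set by the outgroup: the derived state is whichever differs from the outgroup's state, so for elongate rostrum, nictitating membrane the derived state is '0', and for the remaining characters it is '1'.
All ingroup taxa share the derived state '0' for elongate rostrum; it defines the ingroup but does not resolve relationships within it.
nictitating membrane (derived state '0') is shared by Rhizana and Telana — a synapomorphy uniting that clade.
Only Neoensis, Rhizana, and Telana show the derived state '1' for tarsal claw bifid, supporting them as a clade.
Most parsimonious ingroup topology: (((Rhizana,Telana),Neoensis),Telinus).
Telana and Rhizana share a more recent common ancestor with each other than either does with Neoensis, so Neoensis is the least closely related of the three.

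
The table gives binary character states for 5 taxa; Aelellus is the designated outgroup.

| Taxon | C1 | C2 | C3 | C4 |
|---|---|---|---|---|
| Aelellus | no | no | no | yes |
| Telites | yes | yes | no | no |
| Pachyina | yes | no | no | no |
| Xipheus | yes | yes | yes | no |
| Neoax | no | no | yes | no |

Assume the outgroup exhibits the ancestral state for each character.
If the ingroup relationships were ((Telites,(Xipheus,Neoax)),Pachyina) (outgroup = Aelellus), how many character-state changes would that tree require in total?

Map each character onto ((Telites,(Xipheus,Neoax)),Pachyina) (rooted by Aelellus) and count the minimum state changes it requires (Fitch parsimony):
C1: 2; C2: 2; C3: 1; C4: 1.
Total tree length = 6.

6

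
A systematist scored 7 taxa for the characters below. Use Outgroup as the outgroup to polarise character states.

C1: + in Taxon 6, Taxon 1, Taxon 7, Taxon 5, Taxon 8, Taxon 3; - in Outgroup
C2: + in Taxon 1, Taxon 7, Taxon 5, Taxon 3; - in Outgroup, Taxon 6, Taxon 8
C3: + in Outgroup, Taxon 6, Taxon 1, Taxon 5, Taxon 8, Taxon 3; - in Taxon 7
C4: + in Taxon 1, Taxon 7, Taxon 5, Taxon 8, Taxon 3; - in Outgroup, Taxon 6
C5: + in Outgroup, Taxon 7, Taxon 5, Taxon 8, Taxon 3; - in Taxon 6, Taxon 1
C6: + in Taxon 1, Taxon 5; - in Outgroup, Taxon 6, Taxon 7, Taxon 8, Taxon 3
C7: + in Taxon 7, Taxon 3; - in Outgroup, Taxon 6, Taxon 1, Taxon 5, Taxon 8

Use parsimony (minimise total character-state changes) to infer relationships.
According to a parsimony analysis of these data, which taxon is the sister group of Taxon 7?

Character polarity is set by the outgroup: the derived state is whichever differs from the outgroup's state, so for C3, C5 the derived state is '-', and for the remaining characters it is '+'.
C1 (derived state '+') is shared by all ingroup taxa — unites the whole ingroup.
C2 (derived state '+') is shared by Taxon 1, Taxon 3, Taxon 5, and Taxon 7 — a synapomorphy uniting that clade.
C3: derived state '-' in Taxon 7 only — an autapomorphy, so it tells us nothing about relationships among taxa.
Only Taxon 1, Taxon 3, Taxon 5, Taxon 7, and Taxon 8 show the derived state '+' for C4, supporting them as a clade.
C5 (state '-') occurs in Taxon 1 and Taxon 6 but conflicts with the nesting implied by the other characters — most parsimoniously interpreted as homoplasy.
Only Taxon 1 and Taxon 5 show the derived state '+' for C6, supporting them as a clade.
Only Taxon 3 and Taxon 7 show the derived state '+' for C7, supporting them as a clade.
Most parsimonious ingroup topology: (Taxon 6,(((Taxon 1,Taxon 5),(Taxon 7,Taxon 3)),Taxon 8)).
Taxon 7 and Taxon 3 form a cherry on this tree, so they are sister taxa.

Taxon 3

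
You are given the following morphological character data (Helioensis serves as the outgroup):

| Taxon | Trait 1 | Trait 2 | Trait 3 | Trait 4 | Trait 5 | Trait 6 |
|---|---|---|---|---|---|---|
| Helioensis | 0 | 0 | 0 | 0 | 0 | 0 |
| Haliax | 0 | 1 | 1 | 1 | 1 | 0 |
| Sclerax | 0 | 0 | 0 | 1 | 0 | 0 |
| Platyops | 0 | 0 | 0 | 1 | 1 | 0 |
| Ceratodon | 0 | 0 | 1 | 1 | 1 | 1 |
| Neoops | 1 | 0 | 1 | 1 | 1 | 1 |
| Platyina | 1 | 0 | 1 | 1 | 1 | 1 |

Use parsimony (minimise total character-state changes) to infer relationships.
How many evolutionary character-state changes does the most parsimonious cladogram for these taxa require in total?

The outgroup has state '0' for every character, so '1' is the derived state throughout.
Trait 1: derived state '1' in Neoops and Platyina only — synapomorphy for {Neoops, Platyina}.
Trait 2 (derived state '1') is unique to Haliax (autapomorphy; uninformative for grouping).
Trait 3: derived state '1' in Ceratodon, Haliax, Neoops, and Platyina only — synapomorphy for {Ceratodon, Haliax, Neoops, Platyina}.
All ingroup taxa share the derived state '1' for Trait 4; it defines the ingroup but does not resolve relationships within it.
Trait 5: derived state '1' in Ceratodon, Haliax, Neoops, Platyina, and Platyops only — synapomorphy for {Ceratodon, Haliax, Neoops, Platyina, Platyops}.
Only Ceratodon, Neoops, and Platyina show the derived state '1' for Trait 6, supporting them as a clade.
Most parsimonious ingroup topology: (((Haliax,(Ceratodon,(Neoops,Platyina))),Platyops),Sclerax).
Changes per character on this tree: Trait 1: 1; Trait 2: 1; Trait 3: 1; Trait 4: 1; Trait 5: 1; Trait 6: 1.
Total = 6.

6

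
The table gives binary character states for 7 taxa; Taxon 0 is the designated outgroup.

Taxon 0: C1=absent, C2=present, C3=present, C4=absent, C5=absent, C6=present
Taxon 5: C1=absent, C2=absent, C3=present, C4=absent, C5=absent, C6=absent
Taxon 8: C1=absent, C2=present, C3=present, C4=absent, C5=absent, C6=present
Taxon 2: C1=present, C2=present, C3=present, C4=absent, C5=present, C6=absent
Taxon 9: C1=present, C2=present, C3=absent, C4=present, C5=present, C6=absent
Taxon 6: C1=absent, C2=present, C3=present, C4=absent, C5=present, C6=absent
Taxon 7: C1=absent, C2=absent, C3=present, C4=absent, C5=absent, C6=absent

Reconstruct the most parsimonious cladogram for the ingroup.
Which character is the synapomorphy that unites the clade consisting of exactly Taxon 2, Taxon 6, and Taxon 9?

Character polarity is set by the outgroup: the derived state is whichever differs from the outgroup's state, so for C2, C3, C6 the derived state is 'absent', and for the remaining characters it is 'present'.
C1: derived state 'present' in Taxon 2 and Taxon 9 only — synapomorphy for {Taxon 2, Taxon 9}.
Only Taxon 5 and Taxon 7 show the derived state 'absent' for C2, supporting them as a clade.
C3 (derived state 'absent') is unique to Taxon 9 (autapomorphy; uninformative for grouping).
C4 (derived state 'present') is unique to Taxon 9 (autapomorphy; uninformative for grouping).
C5 (derived state 'present') is shared by Taxon 2, Taxon 6, and Taxon 9 — a synapomorphy uniting that clade.
C6: derived state 'absent' in Taxon 2, Taxon 5, Taxon 6, Taxon 7, and Taxon 9 only — synapomorphy for {Taxon 2, Taxon 5, Taxon 6, Taxon 7, Taxon 9}.
Most parsimonious ingroup topology: (((Taxon 5,Taxon 7),((Taxon 2,Taxon 9),Taxon 6)),Taxon 8).
The clade {Taxon 2, Taxon 6, Taxon 9} is supported by C5: its derived state 'present' occurs in exactly those taxa and in no other taxon (including the outgroup).

C5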